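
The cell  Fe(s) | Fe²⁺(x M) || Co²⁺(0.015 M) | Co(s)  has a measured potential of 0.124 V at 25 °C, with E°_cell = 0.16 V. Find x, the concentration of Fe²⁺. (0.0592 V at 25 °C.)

0.25 M

From the Nernst equation, log Q = n(E° − E)/0.0592 = 2(0.16 − 0.124)/0.0592 = 1.216, so Q = 16.5.
With Q = [Fe²⁺]/[Co²⁺] and the known concentrations, [Fe²⁺] in the numerator gives [Fe²⁺] = 0.25 M.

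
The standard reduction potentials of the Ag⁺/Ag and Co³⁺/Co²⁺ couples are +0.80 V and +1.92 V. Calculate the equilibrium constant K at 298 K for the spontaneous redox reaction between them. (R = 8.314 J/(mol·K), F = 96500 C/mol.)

E°_cell = +1.92 − (+0.80) = 1.12 V, with n = 1 electron transferred.
At equilibrium E = 0, so the Nernst equation gives ln K = nFE°/RT = (1)(96500)(1.12)/((8.314)(298)) = 43.62.
K = e^43.62 = 8.8 × 10^18.

8.8 × 10^18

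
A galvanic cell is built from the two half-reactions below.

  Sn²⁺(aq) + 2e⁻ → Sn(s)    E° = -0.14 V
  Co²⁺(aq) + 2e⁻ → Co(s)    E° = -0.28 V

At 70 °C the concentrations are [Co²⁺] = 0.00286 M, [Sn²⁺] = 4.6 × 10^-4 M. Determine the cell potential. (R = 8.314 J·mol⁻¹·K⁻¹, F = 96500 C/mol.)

0.113 V

The Sn²⁺/Sn couple has the higher reduction potential and acts as the cathode, so E°_cell = -0.14 − (-0.28) = 0.14 V.
Balancing electrons gives n = 2; the reaction quotient is Q = [Co²⁺]/[Sn²⁺] = 6.22.
E = E° − (RT/nF) ln Q = 0.14 − (8.314×343)/(2×96500) × (1.827) = 0.140 − 0.027 = 0.113 V.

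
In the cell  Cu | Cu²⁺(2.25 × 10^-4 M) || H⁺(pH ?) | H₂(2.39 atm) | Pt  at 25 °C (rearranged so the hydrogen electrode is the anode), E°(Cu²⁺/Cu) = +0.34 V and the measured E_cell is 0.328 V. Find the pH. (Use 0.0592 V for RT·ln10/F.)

E°_cell = 0.34 V and n = 2.
log Q = n(E° − E)/0.0592 = 2×(0.34 − 0.328)/0.0592 = 0.405.
With Q = [H⁺]^2 / ([Cu²⁺]·P(H₂)), solving for [H⁺] gives log[H⁺] = -1.432, so pH = 1.43.

pH = 1.43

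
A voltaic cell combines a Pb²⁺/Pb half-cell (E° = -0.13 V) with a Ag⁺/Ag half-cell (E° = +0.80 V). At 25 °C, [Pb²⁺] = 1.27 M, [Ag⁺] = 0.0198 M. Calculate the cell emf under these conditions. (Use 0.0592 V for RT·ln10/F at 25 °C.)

0.826 V

The Ag⁺/Ag couple has the higher reduction potential and acts as the cathode, so E°_cell = +0.80 − (-0.13) = 0.93 V.
Balancing electrons gives n = 2; the reaction quotient is Q = [Pb²⁺]/[Ag⁺]^2 = 3240.
At 25 °C, E = E° − (0.0592/n) log Q = 0.93 − (0.0592/2)(3.510) = 0.930 − 0.104 = 0.826 V.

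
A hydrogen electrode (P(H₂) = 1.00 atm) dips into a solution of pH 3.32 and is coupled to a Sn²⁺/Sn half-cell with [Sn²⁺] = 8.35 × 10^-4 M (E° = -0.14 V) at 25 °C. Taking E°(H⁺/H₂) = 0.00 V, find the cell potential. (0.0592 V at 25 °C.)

0.035 V

The hydrogen couple is the cathode, so E°_cell = 0.14 V; n = 2.
[H⁺] = 10^(−3.32) = 4.8 × 10^-4 M, and Q = [Sn²⁺]·P(H₂) / [H⁺]^2 = 3640.
E = E° − (0.0592/2) log Q = 0.14 − (0.0592/2)(3.562) = 0.035 V.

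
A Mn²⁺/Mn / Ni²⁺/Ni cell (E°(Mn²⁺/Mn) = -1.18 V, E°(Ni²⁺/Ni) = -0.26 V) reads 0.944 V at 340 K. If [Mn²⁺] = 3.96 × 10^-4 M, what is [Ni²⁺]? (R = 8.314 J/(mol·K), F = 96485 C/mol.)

From the Nernst equation, ln Q = nF(E° − E)/RT = 2×96485×(0.92 − 0.944)/(8.314×340) = -1.638, so Q = 0.194.
With Q = [Mn²⁺]/[Ni²⁺] and the known concentrations, [Ni²⁺] in the denominator gives [Ni²⁺] = 0.002 M.

0.002 M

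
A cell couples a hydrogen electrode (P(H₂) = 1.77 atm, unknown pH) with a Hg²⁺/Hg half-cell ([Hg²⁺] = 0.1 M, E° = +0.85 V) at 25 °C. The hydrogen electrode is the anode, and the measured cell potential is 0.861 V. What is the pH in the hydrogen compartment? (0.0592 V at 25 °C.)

pH = 0.56

E°_cell = 0.85 V and n = 2.
log Q = n(E° − E)/0.0592 = 2×(0.85 − 0.861)/0.0592 = -0.372.
With Q = [H⁺]^2 / ([Hg²⁺]·P(H₂)), solving for [H⁺] gives log[H⁺] = -0.562, so pH = 0.56.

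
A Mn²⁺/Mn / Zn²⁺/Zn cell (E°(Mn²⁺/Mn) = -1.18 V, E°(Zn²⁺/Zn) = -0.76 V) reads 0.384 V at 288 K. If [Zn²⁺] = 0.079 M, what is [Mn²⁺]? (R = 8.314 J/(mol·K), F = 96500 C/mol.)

1.4 M

From the Nernst equation, ln Q = nF(E° − E)/RT = 2×96500×(0.42 − 0.384)/(8.314×288) = 2.902, so Q = 18.2.
With Q = [Mn²⁺]/[Zn²⁺] and the known concentrations, [Mn²⁺] in the numerator gives [Mn²⁺] = 1.4 M.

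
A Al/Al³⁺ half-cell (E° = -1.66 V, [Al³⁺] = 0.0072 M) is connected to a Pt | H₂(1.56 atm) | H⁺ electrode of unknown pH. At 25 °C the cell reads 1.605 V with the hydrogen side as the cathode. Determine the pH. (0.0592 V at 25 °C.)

pH = 1.55

E°_cell = 1.66 V and n = 6.
log Q = n(E° − E)/0.0592 = 6×(1.66 − 1.605)/0.0592 = 5.574.
With Q = [Al³⁺]^2·P(H₂)^3 / [H⁺]^6, solving for [H⁺] gives log[H⁺] = -1.547, so pH = 1.55.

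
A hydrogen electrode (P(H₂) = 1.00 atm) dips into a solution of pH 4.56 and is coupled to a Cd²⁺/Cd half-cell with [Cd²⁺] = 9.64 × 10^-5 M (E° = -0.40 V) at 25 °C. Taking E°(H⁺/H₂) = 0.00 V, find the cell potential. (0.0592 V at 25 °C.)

The hydrogen couple is the cathode, so E°_cell = 0.40 V; n = 2.
[H⁺] = 10^(−4.56) = 2.8 × 10^-5 M, and Q = [Cd²⁺]·P(H₂) / [H⁺]^2 = 1.27 × 10^5.
E = E° − (0.0592/2) log Q = 0.40 − (0.0592/2)(5.104) = 0.249 V.

0.25 V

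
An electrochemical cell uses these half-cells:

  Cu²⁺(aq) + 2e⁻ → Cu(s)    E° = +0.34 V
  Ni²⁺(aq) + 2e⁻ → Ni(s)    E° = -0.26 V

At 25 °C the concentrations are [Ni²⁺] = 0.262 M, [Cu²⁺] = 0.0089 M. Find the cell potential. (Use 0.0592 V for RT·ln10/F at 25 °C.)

0.557 V

The Cu²⁺/Cu couple has the higher reduction potential and acts as the cathode, so E°_cell = +0.34 − (-0.26) = 0.60 V.
Balancing electrons gives n = 2; the reaction quotient is Q = [Ni²⁺]/[Cu²⁺] = 29.4.
At 25 °C, E = E° − (0.0592/n) log Q = 0.60 − (0.0592/2)(1.469) = 0.600 − 0.043 = 0.557 V.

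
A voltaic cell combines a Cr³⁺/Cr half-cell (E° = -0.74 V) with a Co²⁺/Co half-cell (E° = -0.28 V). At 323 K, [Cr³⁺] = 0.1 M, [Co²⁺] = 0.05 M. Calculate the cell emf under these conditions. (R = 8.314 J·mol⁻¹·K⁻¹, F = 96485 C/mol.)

The Co²⁺/Co couple has the higher reduction potential and acts as the cathode, so E°_cell = -0.28 − (-0.74) = 0.46 V.
Balancing electrons gives n = 6; the reaction quotient is Q = [Cr³⁺]^2/[Co²⁺]^3 = 80.0.
E = E° − (RT/nF) ln Q = 0.46 − (8.314×323)/(6×96485) × (4.382) = 0.460 − 0.020 = 0.440 V.

0.440 V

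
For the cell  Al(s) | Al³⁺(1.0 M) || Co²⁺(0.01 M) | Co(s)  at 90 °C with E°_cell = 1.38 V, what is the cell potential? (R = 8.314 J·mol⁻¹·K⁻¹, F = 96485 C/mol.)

Balancing electrons gives n = 6; the reaction quotient is Q = [Al³⁺]^2/[Co²⁺]^3 = 1 × 10^6.
E = E° − (RT/nF) ln Q = 1.38 − (8.314×363)/(6×96485) × (13.816) = 1.380 − 0.072 = 1.308 V.

1.31 V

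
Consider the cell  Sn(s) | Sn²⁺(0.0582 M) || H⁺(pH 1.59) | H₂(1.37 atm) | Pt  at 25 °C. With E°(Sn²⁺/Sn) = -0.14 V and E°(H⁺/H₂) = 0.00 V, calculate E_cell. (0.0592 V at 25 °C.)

The hydrogen couple is the cathode, so E°_cell = 0.14 V; n = 2.
[H⁺] = 10^(−1.59) = 0.026 M, and Q = [Sn²⁺]·P(H₂) / [H⁺]^2 = 121.
E = E° − (0.0592/2) log Q = 0.14 − (0.0592/2)(2.082) = 0.078 V.

0.078 V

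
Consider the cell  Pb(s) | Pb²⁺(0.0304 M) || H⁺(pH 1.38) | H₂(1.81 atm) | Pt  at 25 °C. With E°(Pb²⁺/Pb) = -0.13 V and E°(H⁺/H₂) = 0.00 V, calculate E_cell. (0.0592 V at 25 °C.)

0.086 V

The hydrogen couple is the cathode, so E°_cell = 0.13 V; n = 2.
[H⁺] = 10^(−1.38) = 0.042 M, and Q = [Pb²⁺]·P(H₂) / [H⁺]^2 = 31.7.
E = E° − (0.0592/2) log Q = 0.13 − (0.0592/2)(1.501) = 0.086 V.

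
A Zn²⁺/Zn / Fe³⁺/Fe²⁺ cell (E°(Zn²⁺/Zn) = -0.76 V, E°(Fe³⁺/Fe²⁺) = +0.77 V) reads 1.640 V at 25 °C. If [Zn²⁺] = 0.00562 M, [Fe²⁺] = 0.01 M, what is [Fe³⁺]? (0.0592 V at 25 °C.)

0.054 M

From the Nernst equation, log Q = n(E° − E)/0.0592 = 2(1.53 − 1.640)/0.0592 = -3.716, so Q = 1.92 × 10^-4.
With Q = [Zn²⁺]·[Fe²⁺]^2/[Fe³⁺]^2 and the known concentrations, [Fe³⁺]^2 in the denominator gives [Fe³⁺] = 0.054 M.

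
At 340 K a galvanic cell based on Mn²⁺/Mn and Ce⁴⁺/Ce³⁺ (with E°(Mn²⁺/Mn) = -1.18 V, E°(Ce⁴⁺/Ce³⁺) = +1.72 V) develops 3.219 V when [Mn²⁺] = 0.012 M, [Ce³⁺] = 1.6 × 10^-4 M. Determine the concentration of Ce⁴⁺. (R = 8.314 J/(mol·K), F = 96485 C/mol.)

0.94 M

From the Nernst equation, ln Q = nF(E° − E)/RT = 2×96485×(2.90 − 3.219)/(8.314×340) = -21.777, so Q = 3.49 × 10^-10.
With Q = [Mn²⁺]·[Ce³⁺]^2/[Ce⁴⁺]^2 and the known concentrations, [Ce⁴⁺]^2 in the denominator gives [Ce⁴⁺] = 0.94 M.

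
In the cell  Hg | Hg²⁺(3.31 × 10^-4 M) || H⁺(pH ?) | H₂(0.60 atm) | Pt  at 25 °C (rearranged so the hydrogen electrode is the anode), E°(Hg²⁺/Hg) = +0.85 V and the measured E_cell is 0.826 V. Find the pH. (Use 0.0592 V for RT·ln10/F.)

E°_cell = 0.85 V and n = 2.
log Q = n(E° − E)/0.0592 = 2×(0.85 − 0.826)/0.0592 = 0.811.
With Q = [H⁺]^2 / ([Hg²⁺]·P(H₂)), solving for [H⁺] gives log[H⁺] = -1.446, so pH = 1.45.

pH = 1.45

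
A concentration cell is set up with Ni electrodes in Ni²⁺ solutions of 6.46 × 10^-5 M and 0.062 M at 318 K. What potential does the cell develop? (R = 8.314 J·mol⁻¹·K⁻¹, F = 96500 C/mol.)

0.094 V

Both half-cells are Ni²⁺/Ni, so E°_cell = 0. The concentrated side is the cathode; the cell reaction moves Ni²⁺ from high to low concentration with n = 2.
Q = [Ni²⁺]_dilute/[Ni²⁺]_conc = 6.46 × 10^-5/0.062 = 0.00104.
E = 0 − (RT/nF) ln Q = −((8.314×318)/(2×96500))(-6.867) = 0.0941 V.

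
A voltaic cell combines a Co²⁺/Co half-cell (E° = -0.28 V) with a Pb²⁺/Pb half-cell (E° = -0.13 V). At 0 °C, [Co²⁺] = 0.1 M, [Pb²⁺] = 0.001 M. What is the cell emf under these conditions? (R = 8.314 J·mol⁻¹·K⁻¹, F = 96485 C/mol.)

0.096 V

The Pb²⁺/Pb couple has the higher reduction potential and acts as the cathode, so E°_cell = -0.13 − (-0.28) = 0.15 V.
Balancing electrons gives n = 2; the reaction quotient is Q = [Co²⁺]/[Pb²⁺] = 100.
E = E° − (RT/nF) ln Q = 0.15 − (8.314×273)/(2×96485) × (4.605) = 0.150 − 0.054 = 0.096 V.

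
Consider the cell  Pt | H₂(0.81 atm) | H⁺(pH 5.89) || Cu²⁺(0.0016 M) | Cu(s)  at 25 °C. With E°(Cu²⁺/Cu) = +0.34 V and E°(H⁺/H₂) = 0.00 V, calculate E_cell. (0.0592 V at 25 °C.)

0.60 V

The Cu²⁺/Cu couple is the cathode, so E°_cell = 0.34 V; n = 2.
[H⁺] = 10^(−5.89) = 1.3 × 10^-6 M, and Q = [H⁺]^2 / ([Cu²⁺]·P(H₂)) = 1.28 × 10^-9.
E = E° − (0.0592/2) log Q = 0.34 − (0.0592/2)(-8.893) = 0.603 V.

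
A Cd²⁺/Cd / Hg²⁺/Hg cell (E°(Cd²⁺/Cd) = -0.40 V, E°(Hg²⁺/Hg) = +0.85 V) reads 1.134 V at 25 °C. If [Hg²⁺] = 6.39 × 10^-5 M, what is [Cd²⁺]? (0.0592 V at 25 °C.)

0.53 M

From the Nernst equation, log Q = n(E° − E)/0.0592 = 2(1.25 − 1.134)/0.0592 = 3.919, so Q = 8300.
With Q = [Cd²⁺]/[Hg²⁺] and the known concentrations, [Cd²⁺] in the numerator gives [Cd²⁺] = 0.53 M.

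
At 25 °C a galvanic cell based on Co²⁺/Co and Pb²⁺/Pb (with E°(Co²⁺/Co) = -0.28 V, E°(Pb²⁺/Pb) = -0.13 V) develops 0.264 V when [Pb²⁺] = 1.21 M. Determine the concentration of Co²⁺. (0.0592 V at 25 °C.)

1.7 × 10^-4 M

From the Nernst equation, log Q = n(E° − E)/0.0592 = 2(0.15 − 0.264)/0.0592 = -3.851, so Q = 1.41 × 10^-4.
With Q = [Co²⁺]/[Pb²⁺] and the known concentrations, [Co²⁺] in the numerator gives [Co²⁺] = 1.7 × 10^-4 M.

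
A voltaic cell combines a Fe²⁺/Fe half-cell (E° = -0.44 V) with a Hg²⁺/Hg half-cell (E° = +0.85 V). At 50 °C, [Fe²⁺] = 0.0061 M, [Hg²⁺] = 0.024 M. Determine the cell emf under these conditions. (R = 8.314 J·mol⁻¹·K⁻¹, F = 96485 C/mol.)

The Hg²⁺/Hg couple has the higher reduction potential and acts as the cathode, so E°_cell = +0.85 − (-0.44) = 1.29 V.
Balancing electrons gives n = 2; the reaction quotient is Q = [Fe²⁺]/[Hg²⁺] = 0.254.
E = E° − (RT/nF) ln Q = 1.29 − (8.314×323)/(2×96485) × (-1.370) = 1.290 + 0.019 = 1.309 V.

1.31 V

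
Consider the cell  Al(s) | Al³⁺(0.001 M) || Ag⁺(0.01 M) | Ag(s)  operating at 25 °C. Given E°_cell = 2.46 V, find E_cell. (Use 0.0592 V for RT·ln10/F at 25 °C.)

Balancing electrons gives n = 3; the reaction quotient is Q = [Al³⁺]/[Ag⁺]^3 = 1000.
At 25 °C, E = E° − (0.0592/n) log Q = 2.46 − (0.0592/3)(3.000) = 2.460 − 0.059 = 2.401 V.

2.40 V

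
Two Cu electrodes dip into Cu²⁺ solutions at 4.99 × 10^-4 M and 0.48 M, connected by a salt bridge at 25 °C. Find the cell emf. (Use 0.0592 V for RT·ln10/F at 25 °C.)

Both half-cells are Cu²⁺/Cu, so E°_cell = 0. The concentrated side is the cathode; the cell reaction moves Cu²⁺ from high to low concentration with n = 2.
Q = [Cu²⁺]_dilute/[Cu²⁺]_conc = 4.99 × 10^-4/0.48 = 0.00104.
E = 0 − (0.0592/2) log Q = −(0.0592/2)(-2.983) = 0.0883 V.

0.088 V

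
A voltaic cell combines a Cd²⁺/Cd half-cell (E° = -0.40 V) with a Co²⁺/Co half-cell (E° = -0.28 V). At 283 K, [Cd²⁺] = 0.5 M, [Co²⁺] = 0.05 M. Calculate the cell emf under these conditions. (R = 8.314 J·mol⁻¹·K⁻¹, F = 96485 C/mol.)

0.092 V

The Co²⁺/Co couple has the higher reduction potential and acts as the cathode, so E°_cell = -0.28 − (-0.40) = 0.12 V.
Balancing electrons gives n = 2; the reaction quotient is Q = [Cd²⁺]/[Co²⁺] = 10.0.
E = E° − (RT/nF) ln Q = 0.12 − (8.314×283)/(2×96485) × (2.303) = 0.120 − 0.028 = 0.092 V.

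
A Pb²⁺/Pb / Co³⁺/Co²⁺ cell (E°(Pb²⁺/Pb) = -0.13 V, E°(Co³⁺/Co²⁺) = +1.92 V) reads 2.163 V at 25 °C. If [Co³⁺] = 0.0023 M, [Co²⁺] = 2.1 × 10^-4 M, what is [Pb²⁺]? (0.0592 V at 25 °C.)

From the Nernst equation, log Q = n(E° − E)/0.0592 = 2(2.05 − 2.163)/0.0592 = -3.818, so Q = 1.52 × 10^-4.
With Q = [Pb²⁺]·[Co²⁺]^2/[Co³⁺]^2 and the known concentrations, [Pb²⁺] in the numerator gives [Pb²⁺] = 0.018 M.

0.018 M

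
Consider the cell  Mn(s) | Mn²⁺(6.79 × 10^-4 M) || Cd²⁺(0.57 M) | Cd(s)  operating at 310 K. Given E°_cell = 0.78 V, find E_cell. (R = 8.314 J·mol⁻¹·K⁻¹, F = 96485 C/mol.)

0.870 V

Balancing electrons gives n = 2; the reaction quotient is Q = [Mn²⁺]/[Cd²⁺] = 0.00119.
E = E° − (RT/nF) ln Q = 0.78 − (8.314×310)/(2×96485) × (-6.733) = 0.780 + 0.090 = 0.870 V.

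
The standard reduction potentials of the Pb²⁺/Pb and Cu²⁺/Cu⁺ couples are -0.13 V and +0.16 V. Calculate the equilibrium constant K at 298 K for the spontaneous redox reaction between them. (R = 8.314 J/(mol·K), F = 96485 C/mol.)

E°_cell = +0.16 − (-0.13) = 0.29 V, with n = 2 electrons transferred.
At equilibrium E = 0, so the Nernst equation gives ln K = nFE°/RT = (2)(96485)(0.29)/((8.314)(298)) = 22.59.
K = e^22.59 = 6.4 × 10^9.

6.4 × 10^9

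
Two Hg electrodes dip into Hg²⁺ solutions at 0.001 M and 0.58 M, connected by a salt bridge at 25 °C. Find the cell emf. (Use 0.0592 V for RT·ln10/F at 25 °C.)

Both half-cells are Hg²⁺/Hg, so E°_cell = 0. The concentrated side is the cathode; the cell reaction moves Hg²⁺ from high to low concentration with n = 2.
Q = [Hg²⁺]_dilute/[Hg²⁺]_conc = 0.001/0.58 = 0.00172.
E = 0 − (0.0592/2) log Q = −(0.0592/2)(-2.763) = 0.0818 V.

0.082 V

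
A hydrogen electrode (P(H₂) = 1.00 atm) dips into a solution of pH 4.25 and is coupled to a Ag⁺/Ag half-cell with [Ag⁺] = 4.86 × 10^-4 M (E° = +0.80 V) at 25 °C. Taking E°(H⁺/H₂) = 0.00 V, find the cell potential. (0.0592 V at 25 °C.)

The Ag⁺/Ag couple is the cathode, so E°_cell = 0.80 V; n = 2.
[H⁺] = 10^(−4.25) = 5.6 × 10^-5 M, and Q = [H⁺]^2 / ([Ag⁺]^2·P(H₂)) = 0.0134.
E = E° − (0.0592/2) log Q = 0.80 − (0.0592/2)(-1.873) = 0.855 V.

0.86 V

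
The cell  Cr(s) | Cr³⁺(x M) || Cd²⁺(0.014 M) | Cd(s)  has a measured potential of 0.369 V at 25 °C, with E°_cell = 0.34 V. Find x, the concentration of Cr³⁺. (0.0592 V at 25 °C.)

5.6 × 10^-5 M

From the Nernst equation, log Q = n(E° − E)/0.0592 = 6(0.34 − 0.369)/0.0592 = -2.939, so Q = 0.00115.
With Q = [Cr³⁺]^2/[Cd²⁺]^3 and the known concentrations, [Cr³⁺]^2 in the numerator gives [Cr³⁺] = 5.6 × 10^-5 M.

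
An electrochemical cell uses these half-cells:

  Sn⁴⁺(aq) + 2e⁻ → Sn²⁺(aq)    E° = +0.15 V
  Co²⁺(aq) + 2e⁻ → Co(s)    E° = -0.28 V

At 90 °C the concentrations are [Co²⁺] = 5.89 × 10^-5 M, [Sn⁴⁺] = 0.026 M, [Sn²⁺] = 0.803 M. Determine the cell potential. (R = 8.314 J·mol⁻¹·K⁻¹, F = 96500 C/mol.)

The Sn⁴⁺/Sn²⁺ couple has the higher reduction potential and acts as the cathode, so E°_cell = +0.15 − (-0.28) = 0.43 V.
Balancing electrons gives n = 2; the reaction quotient is Q = [Co²⁺]·[Sn²⁺]/[Sn⁴⁺] = 0.00182.
E = E° − (RT/nF) ln Q = 0.43 − (8.314×363)/(2×96500) × (-6.309) = 0.430 + 0.099 = 0.529 V.

0.529 V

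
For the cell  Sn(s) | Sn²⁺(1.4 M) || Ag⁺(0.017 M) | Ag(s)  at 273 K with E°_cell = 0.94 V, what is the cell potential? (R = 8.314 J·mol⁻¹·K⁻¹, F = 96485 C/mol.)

Balancing electrons gives n = 2; the reaction quotient is Q = [Sn²⁺]/[Ag⁺]^2 = 4840.
E = E° − (RT/nF) ln Q = 0.94 − (8.314×273)/(2×96485) × (8.486) = 0.940 − 0.100 = 0.840 V.

0.840 V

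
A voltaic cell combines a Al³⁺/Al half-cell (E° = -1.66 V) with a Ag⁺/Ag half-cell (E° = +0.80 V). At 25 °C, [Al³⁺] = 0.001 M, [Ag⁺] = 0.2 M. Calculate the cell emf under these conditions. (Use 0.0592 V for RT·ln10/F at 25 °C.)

2.48 V

The Ag⁺/Ag couple has the higher reduction potential and acts as the cathode, so E°_cell = +0.80 − (-1.66) = 2.46 V.
Balancing electrons gives n = 3; the reaction quotient is Q = [Al³⁺]/[Ag⁺]^3 = 0.125.
At 25 °C, E = E° − (0.0592/n) log Q = 2.46 − (0.0592/3)(-0.903) = 2.460 + 0.018 = 2.478 V.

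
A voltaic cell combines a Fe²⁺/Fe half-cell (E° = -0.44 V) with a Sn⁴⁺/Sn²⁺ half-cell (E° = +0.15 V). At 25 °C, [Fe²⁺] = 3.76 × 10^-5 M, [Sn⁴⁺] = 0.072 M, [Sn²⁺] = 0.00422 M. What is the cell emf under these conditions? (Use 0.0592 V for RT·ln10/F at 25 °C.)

The Sn⁴⁺/Sn²⁺ couple has the higher reduction potential and acts as the cathode, so E°_cell = +0.15 − (-0.44) = 0.59 V.
Balancing electrons gives n = 2; the reaction quotient is Q = [Fe²⁺]·[Sn²⁺]/[Sn⁴⁺] = 2.2 × 10^-6.
At 25 °C, E = E° − (0.0592/n) log Q = 0.59 − (0.0592/2)(-5.657) = 0.590 + 0.167 = 0.757 V.

0.757 V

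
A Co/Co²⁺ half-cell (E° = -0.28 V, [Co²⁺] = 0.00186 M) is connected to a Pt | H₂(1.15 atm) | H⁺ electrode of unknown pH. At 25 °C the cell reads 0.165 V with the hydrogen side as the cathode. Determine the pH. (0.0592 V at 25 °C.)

E°_cell = 0.28 V and n = 2.
log Q = n(E° − E)/0.0592 = 2×(0.28 − 0.165)/0.0592 = 3.885.
With Q = [Co²⁺]·P(H₂) / [H⁺]^2, solving for [H⁺] gives log[H⁺] = -3.277, so pH = 3.28.

pH = 3.28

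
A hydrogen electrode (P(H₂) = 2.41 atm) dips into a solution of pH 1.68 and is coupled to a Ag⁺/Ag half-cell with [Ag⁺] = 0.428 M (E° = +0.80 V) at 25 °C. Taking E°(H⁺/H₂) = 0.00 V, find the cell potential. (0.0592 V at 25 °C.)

0.89 V

The Ag⁺/Ag couple is the cathode, so E°_cell = 0.80 V; n = 2.
[H⁺] = 10^(−1.68) = 0.021 M, and Q = [H⁺]^2 / ([Ag⁺]^2·P(H₂)) = 9.89 × 10^-4.
E = E° − (0.0592/2) log Q = 0.80 − (0.0592/2)(-3.005) = 0.889 V.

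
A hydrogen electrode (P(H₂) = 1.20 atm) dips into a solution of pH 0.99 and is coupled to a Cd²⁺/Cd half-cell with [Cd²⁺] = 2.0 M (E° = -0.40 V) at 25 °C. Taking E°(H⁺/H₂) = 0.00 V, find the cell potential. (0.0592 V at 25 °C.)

The hydrogen couple is the cathode, so E°_cell = 0.40 V; n = 2.
[H⁺] = 10^(−0.99) = 0.10 M, and Q = [Cd²⁺]·P(H₂) / [H⁺]^2 = 229.
E = E° − (0.0592/2) log Q = 0.40 − (0.0592/2)(2.360) = 0.330 V.

0.33 V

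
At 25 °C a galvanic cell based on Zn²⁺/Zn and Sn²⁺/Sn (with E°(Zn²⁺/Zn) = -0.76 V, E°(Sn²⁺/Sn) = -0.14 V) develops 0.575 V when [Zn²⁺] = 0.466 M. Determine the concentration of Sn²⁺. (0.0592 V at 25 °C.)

0.014 M

From the Nernst equation, log Q = n(E° − E)/0.0592 = 2(0.62 − 0.575)/0.0592 = 1.520, so Q = 33.1.
With Q = [Zn²⁺]/[Sn²⁺] and the known concentrations, [Sn²⁺] in the denominator gives [Sn²⁺] = 0.014 M.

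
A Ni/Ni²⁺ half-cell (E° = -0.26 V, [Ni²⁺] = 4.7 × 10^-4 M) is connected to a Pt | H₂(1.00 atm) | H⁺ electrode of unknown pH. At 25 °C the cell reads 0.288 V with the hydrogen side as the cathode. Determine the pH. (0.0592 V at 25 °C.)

E°_cell = 0.26 V and n = 2.
log Q = n(E° − E)/0.0592 = 2×(0.26 − 0.288)/0.0592 = -0.946.
With Q = [Ni²⁺]·P(H₂) / [H⁺]^2, solving for [H⁺] gives log[H⁺] = -1.191, so pH = 1.19.

pH = 1.19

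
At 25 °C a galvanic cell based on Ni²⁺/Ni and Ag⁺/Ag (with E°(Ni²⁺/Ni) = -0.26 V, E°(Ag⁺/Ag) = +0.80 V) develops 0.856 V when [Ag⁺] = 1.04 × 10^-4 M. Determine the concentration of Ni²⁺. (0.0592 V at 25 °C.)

From the Nernst equation, log Q = n(E° − E)/0.0592 = 2(1.06 − 0.856)/0.0592 = 6.892, so Q = 7.8 × 10^6.
With Q = [Ni²⁺]/[Ag⁺]^2 and the known concentrations, [Ni²⁺] in the numerator gives [Ni²⁺] = 0.084 M.

0.084 M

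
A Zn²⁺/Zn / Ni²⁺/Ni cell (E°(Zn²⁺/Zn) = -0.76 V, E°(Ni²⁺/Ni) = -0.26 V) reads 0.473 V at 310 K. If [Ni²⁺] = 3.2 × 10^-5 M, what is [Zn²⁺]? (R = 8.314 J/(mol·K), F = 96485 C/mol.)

From the Nernst equation, ln Q = nF(E° − E)/RT = 2×96485×(0.50 − 0.473)/(8.314×310) = 2.022, so Q = 7.55.
With Q = [Zn²⁺]/[Ni²⁺] and the known concentrations, [Zn²⁺] in the numerator gives [Zn²⁺] = 2.4 × 10^-4 M.

2.4 × 10^-4 M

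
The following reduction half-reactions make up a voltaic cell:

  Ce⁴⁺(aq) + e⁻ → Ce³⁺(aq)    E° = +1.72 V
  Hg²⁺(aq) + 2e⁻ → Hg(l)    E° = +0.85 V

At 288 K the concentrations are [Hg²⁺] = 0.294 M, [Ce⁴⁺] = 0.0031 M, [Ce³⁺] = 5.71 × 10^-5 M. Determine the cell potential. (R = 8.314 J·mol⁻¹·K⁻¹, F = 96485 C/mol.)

The Ce⁴⁺/Ce³⁺ couple has the higher reduction potential and acts as the cathode, so E°_cell = +1.72 − (+0.85) = 0.87 V.
Balancing electrons gives n = 2; the reaction quotient is Q = [Hg²⁺]·[Ce³⁺]^2/[Ce⁴⁺]^2 = 9.97 × 10^-5.
E = E° − (RT/nF) ln Q = 0.87 − (8.314×288)/(2×96485) × (-9.213) = 0.870 + 0.114 = 0.984 V.

0.984 V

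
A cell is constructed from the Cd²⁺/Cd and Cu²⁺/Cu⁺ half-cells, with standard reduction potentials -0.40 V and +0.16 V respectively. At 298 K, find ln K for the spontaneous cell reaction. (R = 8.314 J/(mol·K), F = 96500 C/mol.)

E°_cell = +0.16 − (-0.40) = 0.56 V, with n = 2 electrons transferred.
At equilibrium E = 0, so the Nernst equation gives ln K = nFE°/RT = (2)(96500)(0.56)/((8.314)(298)) = 43.62.

ln K = 43.6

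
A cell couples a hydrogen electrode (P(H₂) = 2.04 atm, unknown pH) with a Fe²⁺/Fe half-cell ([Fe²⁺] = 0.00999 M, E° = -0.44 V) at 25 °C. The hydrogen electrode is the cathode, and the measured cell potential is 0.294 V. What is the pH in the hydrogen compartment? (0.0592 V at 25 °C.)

E°_cell = 0.44 V and n = 2.
log Q = n(E° − E)/0.0592 = 2×(0.44 − 0.294)/0.0592 = 4.932.
With Q = [Fe²⁺]·P(H₂) / [H⁺]^2, solving for [H⁺] gives log[H⁺] = -3.312, so pH = 3.31.

pH = 3.31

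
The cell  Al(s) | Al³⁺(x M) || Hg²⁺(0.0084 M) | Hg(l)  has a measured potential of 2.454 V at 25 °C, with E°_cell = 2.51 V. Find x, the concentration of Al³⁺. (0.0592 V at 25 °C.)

0.53 M

From the Nernst equation, log Q = n(E° − E)/0.0592 = 6(2.51 − 2.454)/0.0592 = 5.676, so Q = 4.74 × 10^5.
With Q = [Al³⁺]^2/[Hg²⁺]^3 and the known concentrations, [Al³⁺]^2 in the numerator gives [Al³⁺] = 0.53 M.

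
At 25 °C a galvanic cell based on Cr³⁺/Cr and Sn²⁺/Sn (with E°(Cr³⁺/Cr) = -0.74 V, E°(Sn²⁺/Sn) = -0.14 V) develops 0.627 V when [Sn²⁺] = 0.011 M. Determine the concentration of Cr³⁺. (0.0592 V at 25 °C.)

From the Nernst equation, log Q = n(E° − E)/0.0592 = 6(0.60 − 0.627)/0.0592 = -2.736, so Q = 0.00183.
With Q = [Cr³⁺]^2/[Sn²⁺]^3 and the known concentrations, [Cr³⁺]^2 in the numerator gives [Cr³⁺] = 4.9 × 10^-5 M.

4.9 × 10^-5 M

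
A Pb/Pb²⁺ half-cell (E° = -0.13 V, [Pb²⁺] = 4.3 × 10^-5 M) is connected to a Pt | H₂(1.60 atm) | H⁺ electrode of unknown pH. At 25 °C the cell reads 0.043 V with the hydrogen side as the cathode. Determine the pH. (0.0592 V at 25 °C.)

E°_cell = 0.13 V and n = 2.
log Q = n(E° − E)/0.0592 = 2×(0.13 − 0.043)/0.0592 = 2.939.
With Q = [Pb²⁺]·P(H₂) / [H⁺]^2, solving for [H⁺] gives log[H⁺] = -3.551, so pH = 3.55.

pH = 3.55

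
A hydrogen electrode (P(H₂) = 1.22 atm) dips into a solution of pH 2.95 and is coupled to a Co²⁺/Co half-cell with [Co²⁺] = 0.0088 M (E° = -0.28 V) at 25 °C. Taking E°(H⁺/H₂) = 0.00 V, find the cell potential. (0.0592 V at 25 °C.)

0.16 V

The hydrogen couple is the cathode, so E°_cell = 0.28 V; n = 2.
[H⁺] = 10^(−2.95) = 0.0011 M, and Q = [Co²⁺]·P(H₂) / [H⁺]^2 = 8530.
E = E° − (0.0592/2) log Q = 0.28 − (0.0592/2)(3.931) = 0.164 V.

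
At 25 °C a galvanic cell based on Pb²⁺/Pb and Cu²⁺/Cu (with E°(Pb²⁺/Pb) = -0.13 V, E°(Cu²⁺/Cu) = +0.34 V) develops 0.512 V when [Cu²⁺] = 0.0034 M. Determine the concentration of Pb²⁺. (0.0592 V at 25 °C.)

From the Nernst equation, log Q = n(E° − E)/0.0592 = 2(0.47 − 0.512)/0.0592 = -1.419, so Q = 0.0381.
With Q = [Pb²⁺]/[Cu²⁺] and the known concentrations, [Pb²⁺] in the numerator gives [Pb²⁺] = 1.3 × 10^-4 M.

1.3 × 10^-4 M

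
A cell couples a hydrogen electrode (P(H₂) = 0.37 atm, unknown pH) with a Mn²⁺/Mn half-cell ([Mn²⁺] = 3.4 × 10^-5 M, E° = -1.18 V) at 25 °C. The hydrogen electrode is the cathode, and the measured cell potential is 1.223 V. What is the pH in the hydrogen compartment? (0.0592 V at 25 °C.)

E°_cell = 1.18 V and n = 2.
log Q = n(E° − E)/0.0592 = 2×(1.18 − 1.223)/0.0592 = -1.453.
With Q = [Mn²⁺]·P(H₂) / [H⁺]^2, solving for [H⁺] gives log[H⁺] = -1.724, so pH = 1.72.

pH = 1.72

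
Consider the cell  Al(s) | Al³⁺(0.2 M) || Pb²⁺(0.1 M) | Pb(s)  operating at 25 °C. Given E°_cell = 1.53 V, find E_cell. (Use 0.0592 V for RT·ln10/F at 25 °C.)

Balancing electrons gives n = 6; the reaction quotient is Q = [Al³⁺]^2/[Pb²⁺]^3 = 40.0.
At 25 °C, E = E° − (0.0592/n) log Q = 1.53 − (0.0592/6)(1.602) = 1.530 − 0.016 = 1.514 V.

1.51 V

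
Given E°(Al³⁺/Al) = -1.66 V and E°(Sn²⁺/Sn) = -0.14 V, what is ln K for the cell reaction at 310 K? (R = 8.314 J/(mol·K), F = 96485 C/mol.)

E°_cell = -0.14 − (-1.66) = 1.52 V, with n = 6 electrons transferred.
At equilibrium E = 0, so the Nernst equation gives ln K = nFE°/RT = (6)(96485)(1.52)/((8.314)(310)) = 341.42.

ln K = 341.4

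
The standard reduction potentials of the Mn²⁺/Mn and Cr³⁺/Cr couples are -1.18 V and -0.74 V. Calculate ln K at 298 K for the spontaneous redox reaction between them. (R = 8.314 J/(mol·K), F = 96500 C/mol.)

E°_cell = -0.74 − (-1.18) = 0.44 V, with n = 6 electrons transferred.
At equilibrium E = 0, so the Nernst equation gives ln K = nFE°/RT = (6)(96500)(0.44)/((8.314)(298)) = 102.83.

ln K = 102.8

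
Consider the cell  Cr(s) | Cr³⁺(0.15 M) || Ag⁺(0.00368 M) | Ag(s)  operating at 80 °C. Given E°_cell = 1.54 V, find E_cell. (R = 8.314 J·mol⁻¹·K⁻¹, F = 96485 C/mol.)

1.39 V

Balancing electrons gives n = 3; the reaction quotient is Q = [Cr³⁺]/[Ag⁺]^3 = 3.01 × 10^6.
E = E° − (RT/nF) ln Q = 1.54 − (8.314×353)/(3×96485) × (14.917) = 1.540 − 0.151 = 1.389 V.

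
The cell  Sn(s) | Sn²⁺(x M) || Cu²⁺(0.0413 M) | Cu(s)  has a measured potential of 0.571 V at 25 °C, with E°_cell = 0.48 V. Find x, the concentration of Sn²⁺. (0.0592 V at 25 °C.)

From the Nernst equation, log Q = n(E° − E)/0.0592 = 2(0.48 − 0.571)/0.0592 = -3.074, so Q = 8.43 × 10^-4.
With Q = [Sn²⁺]/[Cu²⁺] and the known concentrations, [Sn²⁺] in the numerator gives [Sn²⁺] = 3.5 × 10^-5 M.

3.5 × 10^-5 M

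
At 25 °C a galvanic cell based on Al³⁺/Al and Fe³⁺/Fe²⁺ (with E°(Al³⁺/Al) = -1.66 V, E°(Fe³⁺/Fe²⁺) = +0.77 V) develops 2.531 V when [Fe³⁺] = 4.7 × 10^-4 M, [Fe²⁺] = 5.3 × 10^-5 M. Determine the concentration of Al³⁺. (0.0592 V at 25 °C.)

0.0053 M

From the Nernst equation, log Q = n(E° − E)/0.0592 = 3(2.43 − 2.531)/0.0592 = -5.118, so Q = 7.62 × 10^-6.
With Q = [Al³⁺]·[Fe²⁺]^3/[Fe³⁺]^3 and the known concentrations, [Al³⁺] in the numerator gives [Al³⁺] = 0.0053 M.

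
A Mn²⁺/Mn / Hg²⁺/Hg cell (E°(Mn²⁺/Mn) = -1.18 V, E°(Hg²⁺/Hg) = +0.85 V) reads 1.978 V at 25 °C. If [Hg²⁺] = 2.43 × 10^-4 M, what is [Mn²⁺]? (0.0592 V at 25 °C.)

From the Nernst equation, log Q = n(E° − E)/0.0592 = 2(2.03 − 1.978)/0.0592 = 1.757, so Q = 57.1.
With Q = [Mn²⁺]/[Hg²⁺] and the known concentrations, [Mn²⁺] in the numerator gives [Mn²⁺] = 0.014 M.

0.014 M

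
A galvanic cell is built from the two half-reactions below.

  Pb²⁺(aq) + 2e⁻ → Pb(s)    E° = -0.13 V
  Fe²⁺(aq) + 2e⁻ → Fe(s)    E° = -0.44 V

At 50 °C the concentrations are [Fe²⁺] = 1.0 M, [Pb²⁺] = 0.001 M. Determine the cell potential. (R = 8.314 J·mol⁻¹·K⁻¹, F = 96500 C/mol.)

0.214 V

The Pb²⁺/Pb couple has the higher reduction potential and acts as the cathode, so E°_cell = -0.13 − (-0.44) = 0.31 V.
Balancing electrons gives n = 2; the reaction quotient is Q = [Fe²⁺]/[Pb²⁺] = 1000.
E = E° − (RT/nF) ln Q = 0.31 − (8.314×323)/(2×96500) × (6.908) = 0.310 − 0.096 = 0.214 V.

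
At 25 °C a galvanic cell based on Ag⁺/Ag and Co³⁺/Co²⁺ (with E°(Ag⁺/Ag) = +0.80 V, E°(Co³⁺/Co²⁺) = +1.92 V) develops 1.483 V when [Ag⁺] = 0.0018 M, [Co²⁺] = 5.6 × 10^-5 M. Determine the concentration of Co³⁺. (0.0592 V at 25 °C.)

From the Nernst equation, log Q = n(E° − E)/0.0592 = 1(1.12 − 1.483)/0.0592 = -6.132, so Q = 7.38 × 10^-7.
With Q = [Ag⁺]·[Co²⁺]/[Co³⁺] and the known concentrations, [Co³⁺] in the denominator gives [Co³⁺] = 0.14 M.

0.14 M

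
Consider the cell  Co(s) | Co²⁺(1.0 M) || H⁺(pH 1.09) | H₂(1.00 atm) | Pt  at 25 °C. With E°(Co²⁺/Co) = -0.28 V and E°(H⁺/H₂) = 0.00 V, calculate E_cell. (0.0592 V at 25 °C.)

The hydrogen couple is the cathode, so E°_cell = 0.28 V; n = 2.
[H⁺] = 10^(−1.09) = 0.081 M, and Q = [Co²⁺]·P(H₂) / [H⁺]^2 = 151.
E = E° − (0.0592/2) log Q = 0.28 − (0.0592/2)(2.180) = 0.215 V.

0.22 V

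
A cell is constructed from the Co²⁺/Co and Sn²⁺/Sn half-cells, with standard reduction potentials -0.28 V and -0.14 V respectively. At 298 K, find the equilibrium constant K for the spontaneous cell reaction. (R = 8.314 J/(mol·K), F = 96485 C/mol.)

E°_cell = -0.14 − (-0.28) = 0.14 V, with n = 2 electrons transferred.
At equilibrium E = 0, so the Nernst equation gives ln K = nFE°/RT = (2)(96485)(0.14)/((8.314)(298)) = 10.90.
K = e^10.90 = 5.4 × 10^4.

5.4 × 10^4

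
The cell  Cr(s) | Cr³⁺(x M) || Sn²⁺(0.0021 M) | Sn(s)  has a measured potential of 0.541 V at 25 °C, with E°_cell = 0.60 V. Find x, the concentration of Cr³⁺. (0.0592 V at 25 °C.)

From the Nernst equation, log Q = n(E° − E)/0.0592 = 6(0.60 − 0.541)/0.0592 = 5.980, so Q = 9.54 × 10^5.
With Q = [Cr³⁺]^2/[Sn²⁺]^3 and the known concentrations, [Cr³⁺]^2 in the numerator gives [Cr³⁺] = 0.094 M.

0.094 M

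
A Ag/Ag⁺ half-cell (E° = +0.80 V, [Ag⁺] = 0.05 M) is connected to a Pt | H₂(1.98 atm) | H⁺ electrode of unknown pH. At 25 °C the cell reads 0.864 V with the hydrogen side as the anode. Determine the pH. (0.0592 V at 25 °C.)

E°_cell = 0.80 V and n = 2.
log Q = n(E° − E)/0.0592 = 2×(0.80 − 0.864)/0.0592 = -2.162.
With Q = [H⁺]^2 / ([Ag⁺]^2·P(H₂)), solving for [H⁺] gives log[H⁺] = -2.234, so pH = 2.23.

pH = 2.23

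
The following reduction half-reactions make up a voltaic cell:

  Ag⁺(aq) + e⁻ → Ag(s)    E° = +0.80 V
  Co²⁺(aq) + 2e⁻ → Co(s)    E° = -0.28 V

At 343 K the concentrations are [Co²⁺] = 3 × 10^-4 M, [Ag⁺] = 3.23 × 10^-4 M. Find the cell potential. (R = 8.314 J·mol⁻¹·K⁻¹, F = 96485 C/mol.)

The Ag⁺/Ag couple has the higher reduction potential and acts as the cathode, so E°_cell = +0.80 − (-0.28) = 1.08 V.
Balancing electrons gives n = 2; the reaction quotient is Q = [Co²⁺]/[Ag⁺]^2 = 2880.
E = E° − (RT/nF) ln Q = 1.08 − (8.314×343)/(2×96485) × (7.964) = 1.080 − 0.118 = 0.962 V.

0.962 V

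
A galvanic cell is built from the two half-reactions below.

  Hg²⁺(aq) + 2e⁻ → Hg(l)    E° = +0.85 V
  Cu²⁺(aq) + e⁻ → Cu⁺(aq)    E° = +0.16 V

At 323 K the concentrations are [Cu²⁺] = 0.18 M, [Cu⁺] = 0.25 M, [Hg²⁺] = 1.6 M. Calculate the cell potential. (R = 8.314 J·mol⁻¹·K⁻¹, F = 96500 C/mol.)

The Hg²⁺/Hg couple has the higher reduction potential and acts as the cathode, so E°_cell = +0.85 − (+0.16) = 0.69 V.
Balancing electrons gives n = 2; the reaction quotient is Q = [Cu²⁺]^2/([Cu⁺]^2·[Hg²⁺]) = 0.324.
E = E° − (RT/nF) ln Q = 0.69 − (8.314×323)/(2×96500) × (-1.127) = 0.690 + 0.016 = 0.706 V.

0.706 V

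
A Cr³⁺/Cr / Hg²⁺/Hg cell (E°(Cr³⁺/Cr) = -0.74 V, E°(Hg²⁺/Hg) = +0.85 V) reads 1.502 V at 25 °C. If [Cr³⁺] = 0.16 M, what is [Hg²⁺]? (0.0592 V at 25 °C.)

From the Nernst equation, log Q = n(E° − E)/0.0592 = 6(1.59 − 1.502)/0.0592 = 8.919, so Q = 8.3 × 10^8.
With Q = [Cr³⁺]^2/[Hg²⁺]^3 and the known concentrations, [Hg²⁺]^3 in the denominator gives [Hg²⁺] = 3.1 × 10^-4 M.

3.1 × 10^-4 M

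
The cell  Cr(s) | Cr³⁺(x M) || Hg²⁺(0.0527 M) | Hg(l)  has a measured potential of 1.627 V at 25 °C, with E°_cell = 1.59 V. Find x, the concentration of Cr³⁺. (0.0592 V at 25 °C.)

1.6 × 10^-4 M

From the Nernst equation, log Q = n(E° − E)/0.0592 = 6(1.59 − 1.627)/0.0592 = -3.750, so Q = 1.78 × 10^-4.
With Q = [Cr³⁺]^2/[Hg²⁺]^3 and the known concentrations, [Cr³⁺]^2 in the numerator gives [Cr³⁺] = 1.6 × 10^-4 M.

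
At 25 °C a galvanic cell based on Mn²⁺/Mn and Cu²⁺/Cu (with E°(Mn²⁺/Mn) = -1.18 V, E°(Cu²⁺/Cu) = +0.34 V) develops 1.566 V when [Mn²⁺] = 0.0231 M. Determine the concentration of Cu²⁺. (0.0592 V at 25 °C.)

From the Nernst equation, log Q = n(E° − E)/0.0592 = 2(1.52 − 1.566)/0.0592 = -1.554, so Q = 0.0279.
With Q = [Mn²⁺]/[Cu²⁺] and the known concentrations, [Cu²⁺] in the denominator gives [Cu²⁺] = 0.83 M.

0.83 M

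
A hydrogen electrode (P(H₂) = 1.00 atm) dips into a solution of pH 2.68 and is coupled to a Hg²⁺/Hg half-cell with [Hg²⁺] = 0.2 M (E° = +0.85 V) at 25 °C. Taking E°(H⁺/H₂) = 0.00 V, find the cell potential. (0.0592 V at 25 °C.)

The Hg²⁺/Hg couple is the cathode, so E°_cell = 0.85 V; n = 2.
[H⁺] = 10^(−2.68) = 0.0021 M, and Q = [H⁺]^2 / ([Hg²⁺]·P(H₂)) = 2.18 × 10^-5.
E = E° − (0.0592/2) log Q = 0.85 − (0.0592/2)(-4.661) = 0.988 V.

0.99 V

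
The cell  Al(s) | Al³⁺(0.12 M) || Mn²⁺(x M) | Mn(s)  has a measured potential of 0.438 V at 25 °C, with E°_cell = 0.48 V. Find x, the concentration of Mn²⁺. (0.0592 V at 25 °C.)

From the Nernst equation, log Q = n(E° − E)/0.0592 = 6(0.48 − 0.438)/0.0592 = 4.257, so Q = 1.81 × 10^4.
With Q = [Al³⁺]^2/[Mn²⁺]^3 and the known concentrations, [Mn²⁺]^3 in the denominator gives [Mn²⁺] = 0.0093 M.

0.0093 M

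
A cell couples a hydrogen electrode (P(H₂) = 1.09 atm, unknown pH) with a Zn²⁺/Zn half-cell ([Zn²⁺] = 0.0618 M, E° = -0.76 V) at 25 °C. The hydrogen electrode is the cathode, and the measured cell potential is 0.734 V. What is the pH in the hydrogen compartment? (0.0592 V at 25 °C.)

pH = 1.02

E°_cell = 0.76 V and n = 2.
log Q = n(E° − E)/0.0592 = 2×(0.76 − 0.734)/0.0592 = 0.878.
With Q = [Zn²⁺]·P(H₂) / [H⁺]^2, solving for [H⁺] gives log[H⁺] = -1.025, so pH = 1.02.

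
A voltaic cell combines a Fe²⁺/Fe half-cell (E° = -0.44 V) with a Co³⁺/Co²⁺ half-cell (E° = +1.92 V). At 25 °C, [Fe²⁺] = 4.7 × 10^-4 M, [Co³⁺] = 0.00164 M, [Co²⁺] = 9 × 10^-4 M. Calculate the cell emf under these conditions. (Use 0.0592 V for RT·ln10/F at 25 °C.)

The Co³⁺/Co²⁺ couple has the higher reduction potential and acts as the cathode, so E°_cell = +1.92 − (-0.44) = 2.36 V.
Balancing electrons gives n = 2; the reaction quotient is Q = [Fe²⁺]·[Co²⁺]^2/[Co³⁺]^2 = 1.42 × 10^-4.
At 25 °C, E = E° − (0.0592/n) log Q = 2.36 − (0.0592/2)(-3.849) = 2.360 + 0.114 = 2.474 V.

2.47 V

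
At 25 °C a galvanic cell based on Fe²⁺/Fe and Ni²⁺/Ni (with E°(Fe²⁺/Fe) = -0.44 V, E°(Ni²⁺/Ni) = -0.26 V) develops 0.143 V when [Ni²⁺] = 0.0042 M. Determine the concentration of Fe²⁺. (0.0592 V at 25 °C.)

0.075 M

From the Nernst equation, log Q = n(E° − E)/0.0592 = 2(0.18 − 0.143)/0.0592 = 1.250, so Q = 17.8.
With Q = [Fe²⁺]/[Ni²⁺] and the known concentrations, [Fe²⁺] in the numerator gives [Fe²⁺] = 0.075 M.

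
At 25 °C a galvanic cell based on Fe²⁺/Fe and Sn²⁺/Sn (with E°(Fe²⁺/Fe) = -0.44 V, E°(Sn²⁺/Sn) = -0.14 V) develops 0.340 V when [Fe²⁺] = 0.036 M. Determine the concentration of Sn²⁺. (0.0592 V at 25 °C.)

0.81 M

From the Nernst equation, log Q = n(E° − E)/0.0592 = 2(0.30 − 0.340)/0.0592 = -1.351, so Q = 0.0445.
With Q = [Fe²⁺]/[Sn²⁺] and the known concentrations, [Sn²⁺] in the denominator gives [Sn²⁺] = 0.81 M.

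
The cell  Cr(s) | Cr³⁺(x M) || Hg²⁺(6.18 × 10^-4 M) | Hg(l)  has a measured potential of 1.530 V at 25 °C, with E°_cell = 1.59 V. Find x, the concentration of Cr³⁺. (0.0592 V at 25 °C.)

0.017 M

From the Nernst equation, log Q = n(E° − E)/0.0592 = 6(1.59 − 1.530)/0.0592 = 6.081, so Q = 1.21 × 10^6.
With Q = [Cr³⁺]^2/[Hg²⁺]^3 and the known concentrations, [Cr³⁺]^2 in the numerator gives [Cr³⁺] = 0.017 M.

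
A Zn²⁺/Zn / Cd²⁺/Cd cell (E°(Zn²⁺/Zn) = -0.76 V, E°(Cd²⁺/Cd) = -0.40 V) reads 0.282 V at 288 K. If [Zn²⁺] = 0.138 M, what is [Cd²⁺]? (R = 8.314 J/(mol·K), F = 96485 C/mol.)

2.6 × 10^-4 M

From the Nernst equation, ln Q = nF(E° − E)/RT = 2×96485×(0.36 − 0.282)/(8.314×288) = 6.286, so Q = 537.
With Q = [Zn²⁺]/[Cd²⁺] and the known concentrations, [Cd²⁺] in the denominator gives [Cd²⁺] = 2.6 × 10^-4 M.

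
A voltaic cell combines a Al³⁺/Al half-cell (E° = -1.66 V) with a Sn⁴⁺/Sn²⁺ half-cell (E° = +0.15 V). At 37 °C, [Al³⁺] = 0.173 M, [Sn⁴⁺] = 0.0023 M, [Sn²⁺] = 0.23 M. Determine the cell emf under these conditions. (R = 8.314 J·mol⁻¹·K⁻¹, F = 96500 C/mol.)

1.76 V

The Sn⁴⁺/Sn²⁺ couple has the higher reduction potential and acts as the cathode, so E°_cell = +0.15 − (-1.66) = 1.81 V.
Balancing electrons gives n = 6; the reaction quotient is Q = [Al³⁺]^2·[Sn²⁺]^3/[Sn⁴⁺]^3 = 2.99 × 10^4.
E = E° − (RT/nF) ln Q = 1.81 − (8.314×310)/(6×96500) × (10.307) = 1.810 − 0.046 = 1.764 V.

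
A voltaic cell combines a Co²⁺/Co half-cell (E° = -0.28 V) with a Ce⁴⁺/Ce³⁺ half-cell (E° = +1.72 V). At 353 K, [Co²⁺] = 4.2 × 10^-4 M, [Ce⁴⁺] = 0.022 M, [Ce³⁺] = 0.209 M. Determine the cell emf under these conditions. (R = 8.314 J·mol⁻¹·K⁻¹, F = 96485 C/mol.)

2.05 V

The Ce⁴⁺/Ce³⁺ couple has the higher reduction potential and acts as the cathode, so E°_cell = +1.72 − (-0.28) = 2.00 V.
Balancing electrons gives n = 2; the reaction quotient is Q = [Co²⁺]·[Ce³⁺]^2/[Ce⁴⁺]^2 = 0.0379.
E = E° − (RT/nF) ln Q = 2.00 − (8.314×353)/(2×96485) × (-3.273) = 2.000 + 0.050 = 2.050 V.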